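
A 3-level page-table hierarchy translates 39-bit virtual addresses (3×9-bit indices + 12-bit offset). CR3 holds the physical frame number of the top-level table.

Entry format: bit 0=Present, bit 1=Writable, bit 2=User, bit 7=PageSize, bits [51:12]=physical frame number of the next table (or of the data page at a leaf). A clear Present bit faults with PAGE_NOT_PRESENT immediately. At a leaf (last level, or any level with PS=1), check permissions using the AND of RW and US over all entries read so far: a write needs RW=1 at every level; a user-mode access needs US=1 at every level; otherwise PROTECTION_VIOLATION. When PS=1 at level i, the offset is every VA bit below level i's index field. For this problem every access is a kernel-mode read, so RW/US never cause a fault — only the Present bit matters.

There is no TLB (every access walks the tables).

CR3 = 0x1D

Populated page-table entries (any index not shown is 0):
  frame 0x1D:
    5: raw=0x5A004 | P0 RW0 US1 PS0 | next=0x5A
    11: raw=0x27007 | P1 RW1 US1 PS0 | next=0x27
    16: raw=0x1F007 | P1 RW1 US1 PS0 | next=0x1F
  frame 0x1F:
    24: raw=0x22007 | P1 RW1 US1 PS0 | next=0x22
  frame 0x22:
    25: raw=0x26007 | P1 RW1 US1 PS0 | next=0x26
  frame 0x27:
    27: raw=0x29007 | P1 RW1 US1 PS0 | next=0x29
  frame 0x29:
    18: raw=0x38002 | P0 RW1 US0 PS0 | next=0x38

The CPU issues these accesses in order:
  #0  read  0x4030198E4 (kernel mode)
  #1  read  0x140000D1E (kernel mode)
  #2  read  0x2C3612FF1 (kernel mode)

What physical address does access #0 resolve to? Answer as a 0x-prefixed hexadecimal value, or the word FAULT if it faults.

Trace:
#0 VA=0x4030198E4 (r,kernel):
  [0] read 0x1D idx=16: raw=0x1F007 flags P=1 W=1 U=1 S=0
  [1] read 0x1F idx=24: raw=0x22007 flags P=1 W=1 U=1 S=0
  [2] read 0x22 idx=25: raw=0x26007 flags P=1 W=1 U=1 S=0
  ✓ 0x268E4  — 3 lookups
#1 VA=0x140000D1E (r,kernel):
  [0] read 0x1D idx=5: raw=0x5A004 flags P=0 W=0 U=1 S=0
  ⇒ fault: PAGE_NOT_PRESENT  — 1 lookups
#2 VA=0x2C3612FF1 (r,kernel):
  [0] read 0x1D idx=11: raw=0x27007 flags P=1 W=1 U=1 S=0
  [1] read 0x27 idx=27: raw=0x29007 flags P=1 W=1 U=1 S=0
  [2] read 0x29 idx=18: raw=0x38002 flags P=0 W=1 U=0 S=0
  ⇒ fault: PAGE_NOT_PRESENT  — 3 lookups

Access #0 PA: 0x268E4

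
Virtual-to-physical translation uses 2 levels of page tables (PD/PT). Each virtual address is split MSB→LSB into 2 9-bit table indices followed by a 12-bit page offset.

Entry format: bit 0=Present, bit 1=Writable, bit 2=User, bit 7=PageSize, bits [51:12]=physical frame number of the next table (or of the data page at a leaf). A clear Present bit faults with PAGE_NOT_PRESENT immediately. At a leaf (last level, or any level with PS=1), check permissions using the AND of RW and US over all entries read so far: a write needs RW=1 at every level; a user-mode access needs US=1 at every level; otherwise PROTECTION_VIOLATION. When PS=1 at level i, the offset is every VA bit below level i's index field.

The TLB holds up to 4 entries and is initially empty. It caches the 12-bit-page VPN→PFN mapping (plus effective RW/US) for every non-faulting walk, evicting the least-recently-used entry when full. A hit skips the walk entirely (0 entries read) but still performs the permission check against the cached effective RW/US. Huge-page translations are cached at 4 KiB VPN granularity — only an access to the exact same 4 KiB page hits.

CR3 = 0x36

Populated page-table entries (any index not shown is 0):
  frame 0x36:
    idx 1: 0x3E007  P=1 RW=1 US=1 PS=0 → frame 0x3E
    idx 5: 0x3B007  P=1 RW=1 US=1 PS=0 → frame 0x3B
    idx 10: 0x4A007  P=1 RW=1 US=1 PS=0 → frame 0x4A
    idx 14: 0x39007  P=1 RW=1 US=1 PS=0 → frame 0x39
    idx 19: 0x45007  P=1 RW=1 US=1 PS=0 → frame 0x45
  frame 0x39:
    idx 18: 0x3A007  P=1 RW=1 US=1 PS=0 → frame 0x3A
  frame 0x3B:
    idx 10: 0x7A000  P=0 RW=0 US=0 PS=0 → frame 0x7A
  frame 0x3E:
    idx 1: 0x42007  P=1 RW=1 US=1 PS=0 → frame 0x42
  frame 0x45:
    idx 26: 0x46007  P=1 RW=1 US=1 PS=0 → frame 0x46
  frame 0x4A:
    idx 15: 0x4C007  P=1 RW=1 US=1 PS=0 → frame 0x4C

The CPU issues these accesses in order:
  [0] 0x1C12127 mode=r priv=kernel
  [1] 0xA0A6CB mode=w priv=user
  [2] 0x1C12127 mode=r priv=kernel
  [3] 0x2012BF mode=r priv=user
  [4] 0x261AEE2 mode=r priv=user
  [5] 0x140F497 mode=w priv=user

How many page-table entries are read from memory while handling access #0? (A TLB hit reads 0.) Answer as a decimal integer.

Walk each access:
#0 VA=0x1C12127 (r,kernel):
  L0: frame=0x36 idx=14 entry=0x39007 [P=1 RW=1 US=1 PS=0]
  L1: frame=0x39 idx=18 entry=0x3A007 [P=1 RW=1 US=1 PS=0]
  ✓ 0x3A127  — 2 lookups
#1 VA=0xA0A6CB (w,user):
  L0: frame=0x36 idx=5 entry=0x3B007 [P=1 RW=1 US=1 PS=0]
  L1: frame=0x3B idx=10 entry=0x7A000 [P=0 RW=0 US=0 PS=0]
  → PAGE_NOT_PRESENT  (2 entries read)
#2 VA=0x1C12127 (r,kernel):
  TLB hit vpn=0x1C12 → PA=0x3A127
#3 VA=0x2012BF (r,user):
  L0: frame=0x36 idx=1 entry=0x3E007 [P=1 RW=1 US=1 PS=0]
  L1: frame=0x3E idx=1 entry=0x42007 [P=1 RW=1 US=1 PS=0]
  ✓ 0x422BF  — 2 lookups
#4 VA=0x261AEE2 (r,user):
  L0: frame=0x36 idx=19 entry=0x45007 [P=1 RW=1 US=1 PS=0]
  L1: frame=0x45 idx=26 entry=0x46007 [P=1 RW=1 US=1 PS=0]
  ✓ 0x46EE2  — 2 lookups
#5 VA=0x140F497 (w,user):
  L0: frame=0x36 idx=10 entry=0x4A007 [P=1 RW=1 US=1 PS=0]
  L1: frame=0x4A idx=15 entry=0x4C007 [P=1 RW=1 US=1 PS=0]
  ✓ 0x4C497  — 2 lookups

Entries read for #0: 2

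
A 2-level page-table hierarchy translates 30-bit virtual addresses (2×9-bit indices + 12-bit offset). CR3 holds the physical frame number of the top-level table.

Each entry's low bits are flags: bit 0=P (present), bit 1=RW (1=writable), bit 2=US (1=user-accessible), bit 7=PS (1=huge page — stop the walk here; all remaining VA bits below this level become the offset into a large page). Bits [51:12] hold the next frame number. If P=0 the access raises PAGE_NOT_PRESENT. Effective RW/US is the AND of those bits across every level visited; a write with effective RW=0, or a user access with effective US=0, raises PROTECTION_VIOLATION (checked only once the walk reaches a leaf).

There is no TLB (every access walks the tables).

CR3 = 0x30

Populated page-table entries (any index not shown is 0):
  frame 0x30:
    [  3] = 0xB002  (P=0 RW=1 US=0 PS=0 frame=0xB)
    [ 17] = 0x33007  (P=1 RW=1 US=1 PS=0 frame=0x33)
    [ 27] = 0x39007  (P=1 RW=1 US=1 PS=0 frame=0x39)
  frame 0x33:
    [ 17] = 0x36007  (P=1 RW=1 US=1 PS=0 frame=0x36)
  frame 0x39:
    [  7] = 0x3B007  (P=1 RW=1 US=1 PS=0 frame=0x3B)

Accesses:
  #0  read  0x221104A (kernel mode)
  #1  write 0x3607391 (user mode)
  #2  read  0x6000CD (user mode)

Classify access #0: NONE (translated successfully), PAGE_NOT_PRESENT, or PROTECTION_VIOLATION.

Walk each access:
#0 VA=0x221104A (r,kernel):
  lvl0: tbl 0x30, slot 17 ⇒ 0x33007 (P1/RW1/US1/PS0)
  lvl1: tbl 0x33, slot 17 ⇒ 0x36007 (P1/RW1/US1/PS0)
  ⇒ phys 0x3604A  [2 reads]
#1 VA=0x3607391 (w,user):
  lvl0: tbl 0x30, slot 27 ⇒ 0x39007 (P1/RW1/US1/PS0)
  lvl1: tbl 0x39, slot 7 ⇒ 0x3B007 (P1/RW1/US1/PS0)
  ⇒ phys 0x3B391  [2 reads]
#2 VA=0x6000CD (r,user):
  lvl0: tbl 0x30, slot 3 ⇒ 0xB002 (P0/RW1/US0/PS0)
  ✗ PAGE_NOT_PRESENT  [1 reads]

Access #0 fault: NONE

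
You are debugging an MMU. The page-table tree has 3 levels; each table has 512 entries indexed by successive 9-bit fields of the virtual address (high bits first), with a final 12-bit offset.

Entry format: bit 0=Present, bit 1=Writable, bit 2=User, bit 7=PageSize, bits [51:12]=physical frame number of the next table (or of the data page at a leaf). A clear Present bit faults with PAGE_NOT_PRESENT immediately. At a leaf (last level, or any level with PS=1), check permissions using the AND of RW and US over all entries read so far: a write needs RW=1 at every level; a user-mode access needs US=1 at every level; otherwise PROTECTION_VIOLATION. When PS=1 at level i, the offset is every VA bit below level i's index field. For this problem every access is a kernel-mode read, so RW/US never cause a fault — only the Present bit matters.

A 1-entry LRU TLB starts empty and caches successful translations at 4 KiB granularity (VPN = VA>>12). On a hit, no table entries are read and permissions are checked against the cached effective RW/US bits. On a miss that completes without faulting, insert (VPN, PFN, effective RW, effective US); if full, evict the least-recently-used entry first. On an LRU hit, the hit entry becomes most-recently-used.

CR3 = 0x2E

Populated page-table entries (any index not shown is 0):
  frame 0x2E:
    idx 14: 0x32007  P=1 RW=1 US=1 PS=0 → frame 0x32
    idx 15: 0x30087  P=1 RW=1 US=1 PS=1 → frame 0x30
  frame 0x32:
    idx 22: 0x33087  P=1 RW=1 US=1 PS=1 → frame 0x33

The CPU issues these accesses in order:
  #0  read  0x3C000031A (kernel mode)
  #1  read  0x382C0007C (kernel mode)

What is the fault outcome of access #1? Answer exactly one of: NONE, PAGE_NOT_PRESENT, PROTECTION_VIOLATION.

Walk each access:
#0 VA=0x3C000031A (r,kernel):
  lvl0: tbl 0x2E, slot 15 ⇒ 0x30087 (P1/RW1/US1/PS1)
  ⇒ phys 0x3031A (huge @L0)  [1 reads]
#1 VA=0x382C0007C (r,kernel):
  lvl0: tbl 0x2E, slot 14 ⇒ 0x32007 (P1/RW1/US1/PS0)
  lvl1: tbl 0x32, slot 22 ⇒ 0x33087 (P1/RW1/US1/PS1)
  ⇒ phys 0x3307C (huge @L1)  [2 reads]

Access #1 fault: NONE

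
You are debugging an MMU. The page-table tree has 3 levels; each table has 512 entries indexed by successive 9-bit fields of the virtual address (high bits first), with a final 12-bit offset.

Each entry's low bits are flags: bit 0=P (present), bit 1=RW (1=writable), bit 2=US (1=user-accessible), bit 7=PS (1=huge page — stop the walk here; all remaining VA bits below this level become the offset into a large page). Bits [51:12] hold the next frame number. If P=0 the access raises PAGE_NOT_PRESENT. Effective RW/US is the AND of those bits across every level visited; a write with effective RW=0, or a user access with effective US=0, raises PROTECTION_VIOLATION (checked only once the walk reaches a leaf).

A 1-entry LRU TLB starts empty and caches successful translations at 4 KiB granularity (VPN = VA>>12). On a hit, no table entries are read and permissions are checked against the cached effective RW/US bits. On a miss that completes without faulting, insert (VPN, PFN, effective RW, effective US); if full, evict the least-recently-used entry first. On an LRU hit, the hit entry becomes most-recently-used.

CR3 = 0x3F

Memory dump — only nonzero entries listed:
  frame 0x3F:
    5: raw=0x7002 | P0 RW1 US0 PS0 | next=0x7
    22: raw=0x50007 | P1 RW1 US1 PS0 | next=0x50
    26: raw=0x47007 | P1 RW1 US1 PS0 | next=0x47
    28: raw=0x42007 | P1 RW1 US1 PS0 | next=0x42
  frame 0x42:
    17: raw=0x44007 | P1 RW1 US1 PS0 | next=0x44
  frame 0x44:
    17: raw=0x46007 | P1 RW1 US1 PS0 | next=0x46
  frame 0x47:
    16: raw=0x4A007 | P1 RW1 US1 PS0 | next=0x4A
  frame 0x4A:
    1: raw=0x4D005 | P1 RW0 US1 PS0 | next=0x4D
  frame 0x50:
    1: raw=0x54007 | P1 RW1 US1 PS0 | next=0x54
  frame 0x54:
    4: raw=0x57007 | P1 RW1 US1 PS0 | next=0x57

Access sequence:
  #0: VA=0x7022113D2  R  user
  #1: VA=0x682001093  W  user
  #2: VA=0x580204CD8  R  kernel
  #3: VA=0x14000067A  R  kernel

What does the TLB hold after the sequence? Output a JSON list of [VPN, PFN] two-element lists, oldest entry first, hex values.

Trace:
#0 VA=0x7022113D2 (r,user):
  L0: frame=0x3F idx=28 entry=0x42007 [P=1 RW=1 US=1 PS=0]
  L1: frame=0x42 idx=17 entry=0x44007 [P=1 RW=1 US=1 PS=0]
  L2: frame=0x44 idx=17 entry=0x46007 [P=1 RW=1 US=1 PS=0]
  ✓ 0x463D2  — 3 lookups
#1 VA=0x682001093 (w,user):
  L0: frame=0x3F idx=26 entry=0x47007 [P=1 RW=1 US=1 PS=0]
  L1: frame=0x47 idx=16 entry=0x4A007 [P=1 RW=1 US=1 PS=0]
  L2: frame=0x4A idx=1 entry=0x4D005 [P=1 RW=0 US=1 PS=0]
  ⇒ fault: PROTECTION_VIOLATION  — 3 lookups
#2 VA=0x580204CD8 (r,kernel):
  L0: frame=0x3F idx=22 entry=0x50007 [P=1 RW=1 US=1 PS=0]
  L1: frame=0x50 idx=1 entry=0x54007 [P=1 RW=1 US=1 PS=0]
  L2: frame=0x54 idx=4 entry=0x57007 [P=1 RW=1 US=1 PS=0]
  ✓ 0x57CD8  — 3 lookups
#3 VA=0x14000067A (r,kernel):
  L0: frame=0x3F idx=5 entry=0x7002 [P=0 RW=1 US=0 PS=0]
  ⇒ fault: PAGE_NOT_PRESENT  — 1 lookups

TLB: [["0x580204", "0x57"]]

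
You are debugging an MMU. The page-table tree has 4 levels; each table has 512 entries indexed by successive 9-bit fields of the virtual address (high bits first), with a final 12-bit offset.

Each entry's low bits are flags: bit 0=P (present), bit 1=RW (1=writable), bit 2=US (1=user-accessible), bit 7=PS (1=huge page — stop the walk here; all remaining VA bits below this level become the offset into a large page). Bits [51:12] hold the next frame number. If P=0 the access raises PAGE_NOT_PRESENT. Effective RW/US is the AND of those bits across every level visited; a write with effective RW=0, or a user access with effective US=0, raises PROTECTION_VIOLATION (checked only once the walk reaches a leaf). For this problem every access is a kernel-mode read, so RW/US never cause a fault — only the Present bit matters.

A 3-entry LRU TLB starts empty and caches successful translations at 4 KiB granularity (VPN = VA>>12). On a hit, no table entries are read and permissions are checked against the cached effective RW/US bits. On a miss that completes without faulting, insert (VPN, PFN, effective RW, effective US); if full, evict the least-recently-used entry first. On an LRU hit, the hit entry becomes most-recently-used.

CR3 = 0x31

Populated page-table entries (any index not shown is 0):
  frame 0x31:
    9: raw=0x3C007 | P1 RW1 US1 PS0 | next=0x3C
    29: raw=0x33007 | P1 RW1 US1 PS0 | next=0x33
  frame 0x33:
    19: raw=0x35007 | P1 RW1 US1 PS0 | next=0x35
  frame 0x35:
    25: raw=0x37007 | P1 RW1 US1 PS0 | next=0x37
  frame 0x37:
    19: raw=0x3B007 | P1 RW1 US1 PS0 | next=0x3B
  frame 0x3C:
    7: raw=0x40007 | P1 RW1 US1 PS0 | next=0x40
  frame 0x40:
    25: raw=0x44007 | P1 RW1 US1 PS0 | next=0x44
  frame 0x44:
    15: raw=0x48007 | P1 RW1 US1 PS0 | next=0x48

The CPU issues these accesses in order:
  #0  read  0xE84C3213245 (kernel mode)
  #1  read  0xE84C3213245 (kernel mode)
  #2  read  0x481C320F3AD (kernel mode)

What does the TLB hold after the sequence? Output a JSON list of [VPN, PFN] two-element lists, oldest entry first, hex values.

Per-access translation:
#0 VA=0xE84C3213245 (r,kernel):
  [0] read 0x31 idx=29: raw=0x33007 flags P=1 W=1 U=1 S=0
  [1] read 0x33 idx=19: raw=0x35007 flags P=1 W=1 U=1 S=0
  [2] read 0x35 idx=25: raw=0x37007 flags P=1 W=1 U=1 S=0
  [3] read 0x37 idx=19: raw=0x3B007 flags P=1 W=1 U=1 S=0
  ⇒ phys 0x3B245  [4 reads]
#1 VA=0xE84C3213245 (r,kernel):
  TLB hit vpn=0xE84C3213 → PA=0x3B245
#2 VA=0x481C320F3AD (r,kernel):
  [0] read 0x31 idx=9: raw=0x3C007 flags P=1 W=1 U=1 S=0
  [1] read 0x3C idx=7: raw=0x40007 flags P=1 W=1 U=1 S=0
  [2] read 0x40 idx=25: raw=0x44007 flags P=1 W=1 U=1 S=0
  [3] read 0x44 idx=15: raw=0x48007 flags P=1 W=1 U=1 S=0
  ⇒ phys 0x483AD  [4 reads]

TLB: [["0xE84C3213", "0x3B"], ["0x481C320F", "0x48"]]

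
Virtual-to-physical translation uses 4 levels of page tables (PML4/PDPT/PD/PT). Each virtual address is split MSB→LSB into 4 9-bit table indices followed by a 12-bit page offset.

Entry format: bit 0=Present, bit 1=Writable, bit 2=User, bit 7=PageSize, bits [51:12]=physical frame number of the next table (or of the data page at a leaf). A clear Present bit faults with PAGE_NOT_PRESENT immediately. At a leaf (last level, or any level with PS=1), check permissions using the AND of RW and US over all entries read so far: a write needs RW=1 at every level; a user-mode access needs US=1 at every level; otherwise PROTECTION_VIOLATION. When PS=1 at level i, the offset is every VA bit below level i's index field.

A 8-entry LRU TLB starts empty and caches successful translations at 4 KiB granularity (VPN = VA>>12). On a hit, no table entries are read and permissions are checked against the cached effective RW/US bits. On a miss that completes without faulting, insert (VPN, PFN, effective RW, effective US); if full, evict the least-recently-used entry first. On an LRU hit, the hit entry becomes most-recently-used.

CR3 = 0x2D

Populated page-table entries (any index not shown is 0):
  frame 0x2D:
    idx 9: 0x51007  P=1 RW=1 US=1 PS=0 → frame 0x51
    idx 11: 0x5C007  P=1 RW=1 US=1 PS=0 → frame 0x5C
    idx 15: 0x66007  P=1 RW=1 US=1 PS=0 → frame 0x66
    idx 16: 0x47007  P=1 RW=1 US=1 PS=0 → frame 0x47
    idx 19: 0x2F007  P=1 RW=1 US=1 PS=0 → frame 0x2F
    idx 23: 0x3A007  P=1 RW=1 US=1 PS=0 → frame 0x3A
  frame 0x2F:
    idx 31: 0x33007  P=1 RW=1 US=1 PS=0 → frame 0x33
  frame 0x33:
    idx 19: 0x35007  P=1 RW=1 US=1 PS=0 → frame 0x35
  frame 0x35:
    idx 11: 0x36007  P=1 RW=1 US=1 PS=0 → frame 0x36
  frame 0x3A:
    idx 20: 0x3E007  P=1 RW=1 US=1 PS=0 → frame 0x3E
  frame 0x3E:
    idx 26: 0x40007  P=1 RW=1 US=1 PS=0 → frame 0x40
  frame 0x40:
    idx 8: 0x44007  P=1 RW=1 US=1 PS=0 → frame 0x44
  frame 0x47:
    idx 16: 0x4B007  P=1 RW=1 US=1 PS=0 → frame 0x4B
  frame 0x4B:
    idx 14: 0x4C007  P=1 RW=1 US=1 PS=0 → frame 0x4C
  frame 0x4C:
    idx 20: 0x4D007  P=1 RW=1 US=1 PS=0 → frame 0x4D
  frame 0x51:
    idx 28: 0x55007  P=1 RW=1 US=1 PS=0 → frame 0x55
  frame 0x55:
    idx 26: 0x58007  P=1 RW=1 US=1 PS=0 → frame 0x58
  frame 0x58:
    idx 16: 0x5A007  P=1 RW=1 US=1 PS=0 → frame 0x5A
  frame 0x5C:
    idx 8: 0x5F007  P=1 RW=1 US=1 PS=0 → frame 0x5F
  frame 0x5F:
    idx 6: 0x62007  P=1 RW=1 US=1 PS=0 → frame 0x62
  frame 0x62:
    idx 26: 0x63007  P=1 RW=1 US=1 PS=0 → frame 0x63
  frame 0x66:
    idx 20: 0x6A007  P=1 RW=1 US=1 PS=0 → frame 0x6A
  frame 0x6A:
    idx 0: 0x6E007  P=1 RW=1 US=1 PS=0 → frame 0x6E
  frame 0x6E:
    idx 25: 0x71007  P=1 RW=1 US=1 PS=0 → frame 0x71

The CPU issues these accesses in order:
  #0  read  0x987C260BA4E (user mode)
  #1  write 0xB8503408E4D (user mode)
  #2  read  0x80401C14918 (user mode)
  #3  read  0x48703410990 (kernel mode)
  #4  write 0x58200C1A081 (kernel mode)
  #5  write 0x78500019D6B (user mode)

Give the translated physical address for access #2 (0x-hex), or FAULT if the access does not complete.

Trace:
#0 VA=0x987C260BA4E (r,user):
  L0 @0x2D[19] → 0x2F007  P=1,RW=1,US=1,PS=0
  L1 @0x2F[31] → 0x33007  P=1,RW=1,US=1,PS=0
  L2 @0x33[19] → 0x35007  P=1,RW=1,US=1,PS=0
  L3 @0x35[11] → 0x36007  P=1,RW=1,US=1,PS=0
  ✓ 0x36A4E  — 4 lookups
#1 VA=0xB8503408E4D (w,user):
  L0 @0x2D[23] → 0x3A007  P=1,RW=1,US=1,PS=0
  L1 @0x3A[20] → 0x3E007  P=1,RW=1,US=1,PS=0
  L2 @0x3E[26] → 0x40007  P=1,RW=1,US=1,PS=0
  L3 @0x40[8] → 0x44007  P=1,RW=1,US=1,PS=0
  ✓ 0x44E4D  — 4 lookups
#2 VA=0x80401C14918 (r,user):
  L0 @0x2D[16] → 0x47007  P=1,RW=1,US=1,PS=0
  L1 @0x47[16] → 0x4B007  P=1,RW=1,US=1,PS=0
  L2 @0x4B[14] → 0x4C007  P=1,RW=1,US=1,PS=0
  L3 @0x4C[20] → 0x4D007  P=1,RW=1,US=1,PS=0
  ✓ 0x4D918  — 4 lookups
#3 VA=0x48703410990 (r,kernel):
  L0 @0x2D[9] → 0x51007  P=1,RW=1,US=1,PS=0
  L1 @0x51[28] → 0x55007  P=1,RW=1,US=1,PS=0
  L2 @0x55[26] → 0x58007  P=1,RW=1,US=1,PS=0
  L3 @0x58[16] → 0x5A007  P=1,RW=1,US=1,PS=0
  ✓ 0x5A990  — 4 lookups
#4 VA=0x58200C1A081 (w,kernel):
  L0 @0x2D[11] → 0x5C007  P=1,RW=1,US=1,PS=0
  L1 @0x5C[8] → 0x5F007  P=1,RW=1,US=1,PS=0
  L2 @0x5F[6] → 0x62007  P=1,RW=1,US=1,PS=0
  L3 @0x62[26] → 0x63007  P=1,RW=1,US=1,PS=0
  ✓ 0x63081  — 4 lookups
#5 VA=0x78500019D6B (w,user):
  L0 @0x2D[15] → 0x66007  P=1,RW=1,US=1,PS=0
  L1 @0x66[20] → 0x6A007  P=1,RW=1,US=1,PS=0
  L2 @0x6A[0] → 0x6E007  P=1,RW=1,US=1,PS=0
  L3 @0x6E[25] → 0x71007  P=1,RW=1,US=1,PS=0
  ✓ 0x71D6B  — 4 lookups

Access #2 PA: 0x4D918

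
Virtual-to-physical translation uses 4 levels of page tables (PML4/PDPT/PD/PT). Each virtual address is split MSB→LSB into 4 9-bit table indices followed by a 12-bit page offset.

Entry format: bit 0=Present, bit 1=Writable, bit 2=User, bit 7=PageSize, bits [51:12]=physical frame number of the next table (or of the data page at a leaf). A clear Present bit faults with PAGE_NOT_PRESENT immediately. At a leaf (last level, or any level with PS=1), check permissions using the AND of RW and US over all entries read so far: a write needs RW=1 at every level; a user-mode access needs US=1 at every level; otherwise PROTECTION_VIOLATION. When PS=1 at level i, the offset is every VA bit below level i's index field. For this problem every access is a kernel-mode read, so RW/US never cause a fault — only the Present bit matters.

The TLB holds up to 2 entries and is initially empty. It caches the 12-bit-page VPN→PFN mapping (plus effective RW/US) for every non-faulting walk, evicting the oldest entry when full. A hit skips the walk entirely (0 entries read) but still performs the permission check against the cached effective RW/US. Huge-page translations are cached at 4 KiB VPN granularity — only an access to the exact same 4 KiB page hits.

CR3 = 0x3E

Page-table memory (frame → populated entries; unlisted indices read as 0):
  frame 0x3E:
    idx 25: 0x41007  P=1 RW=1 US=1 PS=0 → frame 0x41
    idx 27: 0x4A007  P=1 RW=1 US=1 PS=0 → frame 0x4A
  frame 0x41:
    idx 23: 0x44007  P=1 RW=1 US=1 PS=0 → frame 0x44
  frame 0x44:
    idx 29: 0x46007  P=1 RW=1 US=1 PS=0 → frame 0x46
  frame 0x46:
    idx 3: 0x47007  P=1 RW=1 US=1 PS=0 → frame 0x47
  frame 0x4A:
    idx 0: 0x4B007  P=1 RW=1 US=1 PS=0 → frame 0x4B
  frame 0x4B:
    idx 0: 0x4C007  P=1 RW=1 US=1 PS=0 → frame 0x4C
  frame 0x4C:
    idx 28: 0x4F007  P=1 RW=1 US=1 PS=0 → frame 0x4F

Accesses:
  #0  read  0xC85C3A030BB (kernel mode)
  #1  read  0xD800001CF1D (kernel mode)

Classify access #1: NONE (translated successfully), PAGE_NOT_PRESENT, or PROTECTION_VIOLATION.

Trace:
#0 VA=0xC85C3A030BB (r,kernel):
  L0 @0x3E[25] → 0x41007  P=1,RW=1,US=1,PS=0
  L1 @0x41[23] → 0x44007  P=1,RW=1,US=1,PS=0
  L2 @0x44[29] → 0x46007  P=1,RW=1,US=1,PS=0
  L3 @0x46[3] → 0x47007  P=1,RW=1,US=1,PS=0
  ✓ 0x470BB  — 4 lookups
#1 VA=0xD800001CF1D (r,kernel):
  L0 @0x3E[27] → 0x4A007  P=1,RW=1,US=1,PS=0
  L1 @0x4A[0] → 0x4B007  P=1,RW=1,US=1,PS=0
  L2 @0x4B[0] → 0x4C007  P=1,RW=1,US=1,PS=0
  L3 @0x4C[28] → 0x4F007  P=1,RW=1,US=1,PS=0
  ✓ 0x4FF1D  — 4 lookups

Access #1 fault: NONE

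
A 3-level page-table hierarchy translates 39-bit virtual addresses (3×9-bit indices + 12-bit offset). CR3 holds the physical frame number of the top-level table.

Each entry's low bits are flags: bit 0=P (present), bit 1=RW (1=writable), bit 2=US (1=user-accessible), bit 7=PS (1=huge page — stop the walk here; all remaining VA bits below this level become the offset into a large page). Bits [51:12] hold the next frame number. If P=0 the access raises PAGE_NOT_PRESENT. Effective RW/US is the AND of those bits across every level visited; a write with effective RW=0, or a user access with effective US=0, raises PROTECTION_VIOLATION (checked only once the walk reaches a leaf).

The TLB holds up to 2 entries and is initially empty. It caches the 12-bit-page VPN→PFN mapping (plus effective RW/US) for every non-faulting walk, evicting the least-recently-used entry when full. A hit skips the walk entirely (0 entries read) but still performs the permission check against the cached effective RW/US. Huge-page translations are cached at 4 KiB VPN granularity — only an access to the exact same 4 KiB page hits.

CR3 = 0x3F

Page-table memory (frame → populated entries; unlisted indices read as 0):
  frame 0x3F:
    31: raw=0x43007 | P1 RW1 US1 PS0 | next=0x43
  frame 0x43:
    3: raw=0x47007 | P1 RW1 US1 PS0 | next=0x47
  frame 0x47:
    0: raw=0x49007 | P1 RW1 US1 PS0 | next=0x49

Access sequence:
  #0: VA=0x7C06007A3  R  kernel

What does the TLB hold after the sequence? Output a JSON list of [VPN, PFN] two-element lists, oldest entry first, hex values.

Trace:
#0 VA=0x7C06007A3 (r,kernel):
  lvl0: tbl 0x3F, slot 31 ⇒ 0x43007 (P1/RW1/US1/PS0)
  lvl1: tbl 0x43, slot 3 ⇒ 0x47007 (P1/RW1/US1/PS0)
  lvl2: tbl 0x47, slot 0 ⇒ 0x49007 (P1/RW1/US1/PS0)
  ✓ 0x497A3  — 3 lookups

TLB: [["0x7C0600", "0x49"]]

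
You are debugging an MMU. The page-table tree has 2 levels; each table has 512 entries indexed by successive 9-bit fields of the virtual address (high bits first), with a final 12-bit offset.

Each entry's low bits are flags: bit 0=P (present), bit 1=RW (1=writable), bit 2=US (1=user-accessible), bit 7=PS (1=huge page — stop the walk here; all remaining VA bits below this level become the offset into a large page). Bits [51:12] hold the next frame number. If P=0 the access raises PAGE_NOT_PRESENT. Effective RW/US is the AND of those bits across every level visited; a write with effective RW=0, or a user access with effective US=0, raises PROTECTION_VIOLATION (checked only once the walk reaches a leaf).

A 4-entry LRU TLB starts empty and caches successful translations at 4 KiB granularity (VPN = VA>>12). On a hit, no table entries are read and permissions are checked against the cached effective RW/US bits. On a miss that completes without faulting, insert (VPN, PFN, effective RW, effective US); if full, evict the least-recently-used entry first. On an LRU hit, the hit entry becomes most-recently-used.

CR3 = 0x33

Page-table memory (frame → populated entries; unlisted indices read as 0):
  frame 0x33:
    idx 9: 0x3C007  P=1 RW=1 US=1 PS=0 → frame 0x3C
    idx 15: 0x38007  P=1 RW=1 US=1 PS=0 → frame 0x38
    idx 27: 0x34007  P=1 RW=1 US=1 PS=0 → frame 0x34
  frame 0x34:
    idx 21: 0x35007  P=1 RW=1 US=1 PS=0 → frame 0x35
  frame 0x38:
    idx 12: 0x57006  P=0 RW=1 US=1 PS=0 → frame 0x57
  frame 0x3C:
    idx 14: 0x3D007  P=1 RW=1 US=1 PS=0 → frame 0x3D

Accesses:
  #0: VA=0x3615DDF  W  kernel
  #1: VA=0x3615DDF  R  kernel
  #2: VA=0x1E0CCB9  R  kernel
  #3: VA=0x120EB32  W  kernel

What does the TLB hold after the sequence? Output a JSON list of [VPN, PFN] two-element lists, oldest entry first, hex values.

Per-access translation:
#0 VA=0x3615DDF (w,kernel):
  [0] read 0x33 idx=27: raw=0x34007 flags P=1 W=1 U=1 S=0
  [1] read 0x34 idx=21: raw=0x35007 flags P=1 W=1 U=1 S=0
  ⇒ phys 0x35DDF  [2 reads]
#1 VA=0x3615DDF (r,kernel):
  TLB hit vpn=0x3615 → PA=0x35DDF
#2 VA=0x1E0CCB9 (r,kernel):
  [0] read 0x33 idx=15: raw=0x38007 flags P=1 W=1 U=1 S=0
  [1] read 0x38 idx=12: raw=0x57006 flags P=0 W=1 U=1 S=0
  ⇒ fault: PAGE_NOT_PRESENT  — 2 lookups
#3 VA=0x120EB32 (w,kernel):
  [0] read 0x33 idx=9: raw=0x3C007 flags P=1 W=1 U=1 S=0
  [1] read 0x3C idx=14: raw=0x3D007 flags P=1 W=1 U=1 S=0
  ⇒ phys 0x3DB32  [2 reads]

TLB: [["0x3615", "0x35"], ["0x120E", "0x3D"]]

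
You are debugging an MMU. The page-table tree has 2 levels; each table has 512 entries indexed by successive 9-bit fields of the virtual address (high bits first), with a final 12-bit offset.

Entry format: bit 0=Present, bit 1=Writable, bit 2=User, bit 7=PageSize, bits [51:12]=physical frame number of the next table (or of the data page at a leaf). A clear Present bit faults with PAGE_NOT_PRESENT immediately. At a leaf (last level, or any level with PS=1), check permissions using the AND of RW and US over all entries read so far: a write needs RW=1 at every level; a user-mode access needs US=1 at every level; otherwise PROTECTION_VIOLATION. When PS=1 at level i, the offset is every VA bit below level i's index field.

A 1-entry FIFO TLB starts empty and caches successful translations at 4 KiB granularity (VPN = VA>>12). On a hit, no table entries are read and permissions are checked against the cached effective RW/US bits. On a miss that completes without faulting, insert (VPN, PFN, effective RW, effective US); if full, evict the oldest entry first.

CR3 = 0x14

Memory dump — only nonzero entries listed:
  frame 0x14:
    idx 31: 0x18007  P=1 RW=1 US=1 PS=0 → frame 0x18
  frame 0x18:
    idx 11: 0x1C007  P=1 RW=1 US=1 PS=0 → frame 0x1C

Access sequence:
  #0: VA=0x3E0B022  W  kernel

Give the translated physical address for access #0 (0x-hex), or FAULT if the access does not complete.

Per-access translation:
#0 VA=0x3E0B022 (w,kernel):
  lvl0: tbl 0x14, slot 31 ⇒ 0x18007 (P1/RW1/US1/PS0)
  lvl1: tbl 0x18, slot 11 ⇒ 0x1C007 (P1/RW1/US1/PS0)
  ⇒ phys 0x1C022  [2 reads]

Access #0 PA: 0x1C022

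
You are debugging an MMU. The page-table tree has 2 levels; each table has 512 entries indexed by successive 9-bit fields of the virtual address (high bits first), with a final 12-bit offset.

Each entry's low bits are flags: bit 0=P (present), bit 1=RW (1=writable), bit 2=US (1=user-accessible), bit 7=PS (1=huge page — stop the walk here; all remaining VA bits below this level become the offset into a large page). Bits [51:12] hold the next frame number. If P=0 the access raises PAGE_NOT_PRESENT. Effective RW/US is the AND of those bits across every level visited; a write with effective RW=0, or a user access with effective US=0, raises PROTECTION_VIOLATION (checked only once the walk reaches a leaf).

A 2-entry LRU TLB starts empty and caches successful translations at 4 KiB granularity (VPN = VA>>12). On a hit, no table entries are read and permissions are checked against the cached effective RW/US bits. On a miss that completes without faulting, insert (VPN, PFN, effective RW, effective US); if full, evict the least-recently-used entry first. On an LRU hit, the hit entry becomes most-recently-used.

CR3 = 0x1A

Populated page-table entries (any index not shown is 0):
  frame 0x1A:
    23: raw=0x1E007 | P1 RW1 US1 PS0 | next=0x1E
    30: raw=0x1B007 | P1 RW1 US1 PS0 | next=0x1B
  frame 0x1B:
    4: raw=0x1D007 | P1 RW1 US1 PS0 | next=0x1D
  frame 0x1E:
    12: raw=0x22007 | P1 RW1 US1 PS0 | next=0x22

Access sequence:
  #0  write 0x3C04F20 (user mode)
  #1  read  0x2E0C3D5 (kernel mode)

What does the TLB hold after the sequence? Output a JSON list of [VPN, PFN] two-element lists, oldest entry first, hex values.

Trace:
#0 VA=0x3C04F20 (w,user):
  L0 @0x1A[30] → 0x1B007  P=1,RW=1,US=1,PS=0
  L1 @0x1B[4] → 0x1D007  P=1,RW=1,US=1,PS=0
  → PA=0x1DF20  (2 entries read)
#1 VA=0x2E0C3D5 (r,kernel):
  L0 @0x1A[23] → 0x1E007  P=1,RW=1,US=1,PS=0
  L1 @0x1E[12] → 0x22007  P=1,RW=1,US=1,PS=0
  → PA=0x223D5  (2 entries read)

TLB: [["0x3C04", "0x1D"], ["0x2E0C", "0x22"]]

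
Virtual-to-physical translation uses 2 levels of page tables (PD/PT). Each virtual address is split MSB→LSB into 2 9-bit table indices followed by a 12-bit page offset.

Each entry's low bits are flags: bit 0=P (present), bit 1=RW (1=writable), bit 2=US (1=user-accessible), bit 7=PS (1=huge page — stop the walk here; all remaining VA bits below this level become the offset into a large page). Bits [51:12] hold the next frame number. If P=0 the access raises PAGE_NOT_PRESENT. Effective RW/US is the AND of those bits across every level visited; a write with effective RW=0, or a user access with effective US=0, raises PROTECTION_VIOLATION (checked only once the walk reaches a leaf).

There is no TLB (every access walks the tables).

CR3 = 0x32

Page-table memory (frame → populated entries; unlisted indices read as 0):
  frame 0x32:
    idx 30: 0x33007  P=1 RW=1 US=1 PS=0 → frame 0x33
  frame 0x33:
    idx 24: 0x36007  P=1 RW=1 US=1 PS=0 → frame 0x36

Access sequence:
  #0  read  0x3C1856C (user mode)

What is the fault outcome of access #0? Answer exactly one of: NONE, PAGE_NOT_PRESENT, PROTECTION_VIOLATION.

Per-access translation:
#0 VA=0x3C1856C (r,user):
  L0: frame=0x32 idx=30 entry=0x33007 [P=1 RW=1 US=1 PS=0]
  L1: frame=0x33 idx=24 entry=0x36007 [P=1 RW=1 US=1 PS=0]
  ✓ 0x3656C  — 2 lookups

Access #0 fault: NONE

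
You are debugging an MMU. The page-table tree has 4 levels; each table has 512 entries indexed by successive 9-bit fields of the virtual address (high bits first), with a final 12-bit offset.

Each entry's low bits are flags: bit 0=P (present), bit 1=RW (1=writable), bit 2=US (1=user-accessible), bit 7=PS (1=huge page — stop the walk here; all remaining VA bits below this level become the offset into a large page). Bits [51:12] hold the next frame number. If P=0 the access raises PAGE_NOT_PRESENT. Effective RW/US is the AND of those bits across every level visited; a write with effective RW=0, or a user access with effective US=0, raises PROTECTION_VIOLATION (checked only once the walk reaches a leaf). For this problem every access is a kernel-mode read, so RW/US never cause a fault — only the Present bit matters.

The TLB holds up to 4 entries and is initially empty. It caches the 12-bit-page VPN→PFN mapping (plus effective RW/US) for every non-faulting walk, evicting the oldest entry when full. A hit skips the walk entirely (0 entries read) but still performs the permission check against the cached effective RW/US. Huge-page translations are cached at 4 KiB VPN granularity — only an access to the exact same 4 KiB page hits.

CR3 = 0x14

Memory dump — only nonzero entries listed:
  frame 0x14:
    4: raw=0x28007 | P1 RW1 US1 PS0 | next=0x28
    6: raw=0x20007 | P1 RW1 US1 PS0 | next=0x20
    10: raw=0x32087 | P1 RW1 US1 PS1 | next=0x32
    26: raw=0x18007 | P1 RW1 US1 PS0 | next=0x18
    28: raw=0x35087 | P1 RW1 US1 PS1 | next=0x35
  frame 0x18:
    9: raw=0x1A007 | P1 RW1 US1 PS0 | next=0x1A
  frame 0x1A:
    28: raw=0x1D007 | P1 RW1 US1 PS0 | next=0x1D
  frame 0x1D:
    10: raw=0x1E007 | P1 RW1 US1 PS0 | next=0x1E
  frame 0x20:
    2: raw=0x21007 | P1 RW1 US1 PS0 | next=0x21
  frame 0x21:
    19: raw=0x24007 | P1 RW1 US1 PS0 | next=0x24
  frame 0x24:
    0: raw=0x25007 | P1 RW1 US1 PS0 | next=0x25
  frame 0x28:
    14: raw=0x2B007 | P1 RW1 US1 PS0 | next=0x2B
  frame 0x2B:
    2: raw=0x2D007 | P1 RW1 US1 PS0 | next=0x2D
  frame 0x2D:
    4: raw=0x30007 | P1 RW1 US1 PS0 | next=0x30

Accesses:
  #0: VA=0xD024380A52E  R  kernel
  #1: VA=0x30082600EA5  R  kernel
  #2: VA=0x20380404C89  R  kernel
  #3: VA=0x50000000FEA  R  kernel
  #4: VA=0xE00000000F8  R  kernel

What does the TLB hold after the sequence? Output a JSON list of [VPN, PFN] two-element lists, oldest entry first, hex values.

Trace:
#0 VA=0xD024380A52E (r,kernel):
  lvl0: tbl 0x14, slot 26 ⇒ 0x18007 (P1/RW1/US1/PS0)
  lvl1: tbl 0x18, slot 9 ⇒ 0x1A007 (P1/RW1/US1/PS0)
  lvl2: tbl 0x1A, slot 28 ⇒ 0x1D007 (P1/RW1/US1/PS0)
  lvl3: tbl 0x1D, slot 10 ⇒ 0x1E007 (P1/RW1/US1/PS0)
  ⇒ phys 0x1E52E  [4 reads]
#1 VA=0x30082600EA5 (r,kernel):
  lvl0: tbl 0x14, slot 6 ⇒ 0x20007 (P1/RW1/US1/PS0)
  lvl1: tbl 0x20, slot 2 ⇒ 0x21007 (P1/RW1/US1/PS0)
  lvl2: tbl 0x21, slot 19 ⇒ 0x24007 (P1/RW1/US1/PS0)
  lvl3: tbl 0x24, slot 0 ⇒ 0x25007 (P1/RW1/US1/PS0)
  ⇒ phys 0x25EA5  [4 reads]
#2 VA=0x20380404C89 (r,kernel):
  lvl0: tbl 0x14, slot 4 ⇒ 0x28007 (P1/RW1/US1/PS0)
  lvl1: tbl 0x28, slot 14 ⇒ 0x2B007 (P1/RW1/US1/PS0)
  lvl2: tbl 0x2B, slot 2 ⇒ 0x2D007 (P1/RW1/US1/PS0)
  lvl3: tbl 0x2D, slot 4 ⇒ 0x30007 (P1/RW1/US1/PS0)
  ⇒ phys 0x30C89  [4 reads]
#3 VA=0x50000000FEA (r,kernel):
  lvl0: tbl 0x14, slot 10 ⇒ 0x32087 (P1/RW1/US1/PS1)
  ⇒ phys 0x32FEA (huge @L0)  [1 reads]
#4 VA=0xE00000000F8 (r,kernel):
  lvl0: tbl 0x14, slot 28 ⇒ 0x35087 (P1/RW1/US1/PS1)
  ⇒ phys 0x350F8 (huge @L0)  [1 reads]

TLB: [["0x30082600", "0x25"], ["0x20380404", "0x30"], ["0x50000000", "0x32"], ["0xE0000000", "0x35"]]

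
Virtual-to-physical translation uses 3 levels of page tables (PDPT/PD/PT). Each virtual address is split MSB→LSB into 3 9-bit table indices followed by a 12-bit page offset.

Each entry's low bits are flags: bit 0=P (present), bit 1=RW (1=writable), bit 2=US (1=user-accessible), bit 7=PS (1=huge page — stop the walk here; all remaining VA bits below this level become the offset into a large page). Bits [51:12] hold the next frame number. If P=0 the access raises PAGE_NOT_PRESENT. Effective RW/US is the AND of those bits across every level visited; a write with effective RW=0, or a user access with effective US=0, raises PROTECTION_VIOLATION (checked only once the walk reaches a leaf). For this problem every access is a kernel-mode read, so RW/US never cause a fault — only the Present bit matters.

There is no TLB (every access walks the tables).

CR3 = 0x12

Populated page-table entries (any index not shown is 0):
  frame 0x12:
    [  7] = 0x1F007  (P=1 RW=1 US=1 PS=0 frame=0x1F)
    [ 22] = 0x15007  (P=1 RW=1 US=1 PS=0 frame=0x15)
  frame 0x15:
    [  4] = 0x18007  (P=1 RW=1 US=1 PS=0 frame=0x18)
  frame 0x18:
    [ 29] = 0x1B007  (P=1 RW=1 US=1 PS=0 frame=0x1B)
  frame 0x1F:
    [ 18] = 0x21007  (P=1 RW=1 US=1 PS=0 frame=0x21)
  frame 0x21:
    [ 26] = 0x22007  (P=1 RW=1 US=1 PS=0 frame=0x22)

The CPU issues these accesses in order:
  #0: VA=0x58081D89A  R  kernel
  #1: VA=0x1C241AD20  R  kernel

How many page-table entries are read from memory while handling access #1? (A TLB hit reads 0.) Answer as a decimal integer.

Trace:
#0 VA=0x58081D89A (r,kernel):
  L0 @0x12[22] → 0x15007  P=1,RW=1,US=1,PS=0
  L1 @0x15[4] → 0x18007  P=1,RW=1,US=1,PS=0
  L2 @0x18[29] → 0x1B007  P=1,RW=1,US=1,PS=0
  ✓ 0x1B89A  — 3 lookups
#1 VA=0x1C241AD20 (r,kernel):
  L0 @0x12[7] → 0x1F007  P=1,RW=1,US=1,PS=0
  L1 @0x1F[18] → 0x21007  P=1,RW=1,US=1,PS=0
  L2 @0x21[26] → 0x22007  P=1,RW=1,US=1,PS=0
  ✓ 0x22D20  — 3 lookups

Entries read for #1: 3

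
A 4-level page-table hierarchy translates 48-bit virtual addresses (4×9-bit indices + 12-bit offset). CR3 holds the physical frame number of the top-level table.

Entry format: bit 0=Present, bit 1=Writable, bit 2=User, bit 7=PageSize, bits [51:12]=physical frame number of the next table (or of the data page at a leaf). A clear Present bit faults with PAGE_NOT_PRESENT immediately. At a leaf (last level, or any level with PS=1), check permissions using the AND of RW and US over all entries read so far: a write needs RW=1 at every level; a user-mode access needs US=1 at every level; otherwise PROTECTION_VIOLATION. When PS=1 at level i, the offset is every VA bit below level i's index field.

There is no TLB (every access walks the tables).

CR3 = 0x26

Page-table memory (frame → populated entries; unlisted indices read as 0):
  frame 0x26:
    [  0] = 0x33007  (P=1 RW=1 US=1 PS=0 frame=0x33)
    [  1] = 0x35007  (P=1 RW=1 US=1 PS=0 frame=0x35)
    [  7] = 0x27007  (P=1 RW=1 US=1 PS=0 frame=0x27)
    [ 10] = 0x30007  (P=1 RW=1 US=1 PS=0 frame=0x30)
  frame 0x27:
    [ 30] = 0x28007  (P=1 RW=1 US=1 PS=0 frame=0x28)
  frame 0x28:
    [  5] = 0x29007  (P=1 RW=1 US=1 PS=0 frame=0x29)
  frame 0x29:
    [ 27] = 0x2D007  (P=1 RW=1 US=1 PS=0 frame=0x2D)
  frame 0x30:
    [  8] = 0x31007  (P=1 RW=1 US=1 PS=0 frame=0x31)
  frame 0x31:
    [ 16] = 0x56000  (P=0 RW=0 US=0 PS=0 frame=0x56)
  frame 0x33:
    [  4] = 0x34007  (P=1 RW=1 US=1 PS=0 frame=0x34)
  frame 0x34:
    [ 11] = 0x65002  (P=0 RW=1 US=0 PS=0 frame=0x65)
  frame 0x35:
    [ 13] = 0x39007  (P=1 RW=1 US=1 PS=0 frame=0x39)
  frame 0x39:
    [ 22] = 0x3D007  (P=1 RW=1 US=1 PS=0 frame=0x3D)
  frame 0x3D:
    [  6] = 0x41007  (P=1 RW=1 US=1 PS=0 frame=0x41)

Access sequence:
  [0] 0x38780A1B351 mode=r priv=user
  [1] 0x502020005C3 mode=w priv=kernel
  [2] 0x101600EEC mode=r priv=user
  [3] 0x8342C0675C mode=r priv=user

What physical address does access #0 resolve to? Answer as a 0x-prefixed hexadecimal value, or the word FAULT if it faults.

Walk each access:
#0 VA=0x38780A1B351 (r,user):
  L0 @0x26[7] → 0x27007  P=1,RW=1,US=1,PS=0
  L1 @0x27[30] → 0x28007  P=1,RW=1,US=1,PS=0
  L2 @0x28[5] → 0x29007  P=1,RW=1,US=1,PS=0
  L3 @0x29[27] → 0x2D007  P=1,RW=1,US=1,PS=0
  → PA=0x2D351  (4 entries read)
#1 VA=0x502020005C3 (w,kernel):
  L0 @0x26[10] → 0x30007  P=1,RW=1,US=1,PS=0
  L1 @0x30[8] → 0x31007  P=1,RW=1,US=1,PS=0
  L2 @0x31[16] → 0x56000  P=0,RW=0,US=0,PS=0
  → PAGE_NOT_PRESENT  (3 entries read)
#2 VA=0x101600EEC (r,user):
  L0 @0x26[0] → 0x33007  P=1,RW=1,US=1,PS=0
  L1 @0x33[4] → 0x34007  P=1,RW=1,US=1,PS=0
  L2 @0x34[11] → 0x65002  P=0,RW=1,US=0,PS=0
  → PAGE_NOT_PRESENT  (3 entries read)
#3 VA=0x8342C0675C (r,user):
  L0 @0x26[1] → 0x35007  P=1,RW=1,US=1,PS=0
  L1 @0x35[13] → 0x39007  P=1,RW=1,US=1,PS=0
  L2 @0x39[22] → 0x3D007  P=1,RW=1,US=1,PS=0
  L3 @0x3D[6] → 0x41007  P=1,RW=1,US=1,PS=0
  → PA=0x4175C  (4 entries read)

Access #0 PA: 0x2D351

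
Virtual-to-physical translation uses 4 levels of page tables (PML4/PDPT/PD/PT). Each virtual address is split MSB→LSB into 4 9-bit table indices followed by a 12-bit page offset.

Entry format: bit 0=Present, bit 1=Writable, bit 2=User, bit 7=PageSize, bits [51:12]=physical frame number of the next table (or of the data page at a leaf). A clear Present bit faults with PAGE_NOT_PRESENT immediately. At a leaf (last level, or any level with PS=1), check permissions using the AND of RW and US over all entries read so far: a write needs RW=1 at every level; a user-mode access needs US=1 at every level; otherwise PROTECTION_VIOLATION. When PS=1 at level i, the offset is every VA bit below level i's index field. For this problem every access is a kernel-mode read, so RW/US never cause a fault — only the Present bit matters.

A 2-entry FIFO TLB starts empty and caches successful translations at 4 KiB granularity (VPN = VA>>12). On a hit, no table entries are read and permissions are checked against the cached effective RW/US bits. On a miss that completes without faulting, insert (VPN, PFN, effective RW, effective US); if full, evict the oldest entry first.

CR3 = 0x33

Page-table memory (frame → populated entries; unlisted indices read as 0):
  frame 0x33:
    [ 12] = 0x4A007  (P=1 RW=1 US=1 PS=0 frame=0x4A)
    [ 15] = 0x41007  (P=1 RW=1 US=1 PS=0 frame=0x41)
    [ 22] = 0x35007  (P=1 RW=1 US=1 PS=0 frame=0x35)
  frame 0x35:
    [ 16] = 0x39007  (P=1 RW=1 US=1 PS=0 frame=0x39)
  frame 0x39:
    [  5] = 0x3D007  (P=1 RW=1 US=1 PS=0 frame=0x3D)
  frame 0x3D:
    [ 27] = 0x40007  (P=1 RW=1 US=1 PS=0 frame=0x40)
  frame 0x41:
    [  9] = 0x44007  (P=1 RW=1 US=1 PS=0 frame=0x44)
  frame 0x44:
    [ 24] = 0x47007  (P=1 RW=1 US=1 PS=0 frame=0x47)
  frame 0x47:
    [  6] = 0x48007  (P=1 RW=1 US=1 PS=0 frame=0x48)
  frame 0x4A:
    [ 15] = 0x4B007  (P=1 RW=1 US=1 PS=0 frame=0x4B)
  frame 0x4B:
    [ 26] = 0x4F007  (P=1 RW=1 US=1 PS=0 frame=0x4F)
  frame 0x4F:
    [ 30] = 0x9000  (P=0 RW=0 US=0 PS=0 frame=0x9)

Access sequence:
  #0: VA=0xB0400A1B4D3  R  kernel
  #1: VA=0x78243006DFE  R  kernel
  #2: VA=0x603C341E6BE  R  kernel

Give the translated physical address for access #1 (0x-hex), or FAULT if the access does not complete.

Trace:
#0 VA=0xB0400A1B4D3 (r,kernel):
  [0] read 0x33 idx=22: raw=0x35007 flags P=1 W=1 U=1 S=0
  [1] read 0x35 idx=16: raw=0x39007 flags P=1 W=1 U=1 S=0
  [2] read 0x39 idx=5: raw=0x3D007 flags P=1 W=1 U=1 S=0
  [3] read 0x3D idx=27: raw=0x40007 flags P=1 W=1 U=1 S=0
  ⇒ phys 0x404D3  [4 reads]
#1 VA=0x78243006DFE (r,kernel):
  [0] read 0x33 idx=15: raw=0x41007 flags P=1 W=1 U=1 S=0
  [1] read 0x41 idx=9: raw=0x44007 flags P=1 W=1 U=1 S=0
  [2] read 0x44 idx=24: raw=0x47007 flags P=1 W=1 U=1 S=0
  [3] read 0x47 idx=6: raw=0x48007 flags P=1 W=1 U=1 S=0
  ⇒ phys 0x48DFE  [4 reads]
#2 VA=0x603C341E6BE (r,kernel):
  [0] read 0x33 idx=12: raw=0x4A007 flags P=1 W=1 U=1 S=0
  [1] read 0x4A idx=15: raw=0x4B007 flags P=1 W=1 U=1 S=0
  [2] read 0x4B idx=26: raw=0x4F007 flags P=1 W=1 U=1 S=0
  [3] read 0x4F idx=30: raw=0x9000 flags P=0 W=0 U=0 S=0
  ✗ PAGE_NOT_PRESENT  [4 reads]

Access #1 PA: 0x48DFE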